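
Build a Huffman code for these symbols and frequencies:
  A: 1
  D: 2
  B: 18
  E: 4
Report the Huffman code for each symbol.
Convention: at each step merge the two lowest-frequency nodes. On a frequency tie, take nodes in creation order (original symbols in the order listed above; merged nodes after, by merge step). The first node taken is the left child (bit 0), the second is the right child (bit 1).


Huffman tree construction:
Step 1: Merge A(1) + D(2) = 3
Step 2: Merge (A+D)(3) + E(4) = 7
Step 3: Merge ((A+D)+E)(7) + B(18) = 25
Read each symbol's code off the tree from the root (left child = 0, right child = 1).

Codes:
  A: 000 (length 3)
  D: 001 (length 3)
  B: 1 (length 1)
  E: 01 (length 2)
Average code length: 35/25 = 1.4000 bits/symbol


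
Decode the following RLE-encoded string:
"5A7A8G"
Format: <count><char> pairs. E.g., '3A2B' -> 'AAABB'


Expanding each <count><char> pair:
  5A -> 'AAAAA'
  7A -> 'AAAAAAA'
  8G -> 'GGGGGGGG'

Decoded = AAAAAAAAAAAAGGGGGGGG


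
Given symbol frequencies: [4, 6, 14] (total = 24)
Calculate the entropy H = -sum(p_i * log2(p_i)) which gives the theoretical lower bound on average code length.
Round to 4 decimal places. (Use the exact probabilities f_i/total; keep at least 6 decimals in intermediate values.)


Per-symbol terms -p_i * log2(p_i) with p_i = f_i/24:
  p = 4/24 = 0.166667: log2(p) = -2.584963, -p*log2(p) = 0.430827
  p = 6/24 = 0.250000: log2(p) = -2.000000, -p*log2(p) = 0.500000
  p = 14/24 = 0.583333: log2(p) = -0.777608, -p*log2(p) = 0.453604
H = 0.430827 + 0.500000 + 0.453604 = 1.384431

H = 1.3844 bits/symbol


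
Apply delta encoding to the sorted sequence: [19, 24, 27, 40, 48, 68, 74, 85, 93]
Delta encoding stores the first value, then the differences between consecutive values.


First value: 19
Deltas:
  24 - 19 = 5
  27 - 24 = 3
  40 - 27 = 13
  48 - 40 = 8
  68 - 48 = 20
  74 - 68 = 6
  85 - 74 = 11
  93 - 85 = 8


Delta encoded: [19, 5, 3, 13, 8, 20, 6, 11, 8]


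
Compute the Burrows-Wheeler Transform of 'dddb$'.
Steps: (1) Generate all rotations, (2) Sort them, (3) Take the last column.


Rotations (sorted):
  0: $dddb -> last char: b
  1: b$ddd -> last char: d
  2: db$dd -> last char: d
  3: ddb$d -> last char: d
  4: dddb$ -> last char: $


BWT = bddd$


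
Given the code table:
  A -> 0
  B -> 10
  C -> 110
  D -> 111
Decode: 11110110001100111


Decoding:
111 -> D
10 -> B
110 -> C
0 -> A
0 -> A
110 -> C
0 -> A
111 -> D


Result: DBCAACAD


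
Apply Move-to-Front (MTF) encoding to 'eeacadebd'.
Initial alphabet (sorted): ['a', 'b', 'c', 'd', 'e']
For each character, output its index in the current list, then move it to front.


MTF encoding:
'e': index 4 in ['a', 'b', 'c', 'd', 'e'] -> ['e', 'a', 'b', 'c', 'd']
'e': index 0 in ['e', 'a', 'b', 'c', 'd'] -> ['e', 'a', 'b', 'c', 'd']
'a': index 1 in ['e', 'a', 'b', 'c', 'd'] -> ['a', 'e', 'b', 'c', 'd']
'c': index 3 in ['a', 'e', 'b', 'c', 'd'] -> ['c', 'a', 'e', 'b', 'd']
'a': index 1 in ['c', 'a', 'e', 'b', 'd'] -> ['a', 'c', 'e', 'b', 'd']
'd': index 4 in ['a', 'c', 'e', 'b', 'd'] -> ['d', 'a', 'c', 'e', 'b']
'e': index 3 in ['d', 'a', 'c', 'e', 'b'] -> ['e', 'd', 'a', 'c', 'b']
'b': index 4 in ['e', 'd', 'a', 'c', 'b'] -> ['b', 'e', 'd', 'a', 'c']
'd': index 2 in ['b', 'e', 'd', 'a', 'c'] -> ['d', 'b', 'e', 'a', 'c']


Output: [4, 0, 1, 3, 1, 4, 3, 4, 2]


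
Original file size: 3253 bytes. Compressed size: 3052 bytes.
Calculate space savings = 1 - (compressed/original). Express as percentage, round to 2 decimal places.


ratio = compressed/original = 3052/3253 = 0.938211
savings = 1 - ratio = 1 - 0.938211 = 0.061789
as a percentage: 0.061789 * 100 = 6.18%

Space savings = 1 - 3052/3253 = 6.18%


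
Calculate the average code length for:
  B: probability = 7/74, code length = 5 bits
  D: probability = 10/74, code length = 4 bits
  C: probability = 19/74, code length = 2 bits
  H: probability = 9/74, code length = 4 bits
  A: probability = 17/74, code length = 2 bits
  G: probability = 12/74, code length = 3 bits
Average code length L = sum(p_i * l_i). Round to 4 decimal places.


Weighted contributions p_i * l_i:
  B: (7/74) * 5 = 35/74
  D: (10/74) * 4 = 40/74
  C: (19/74) * 2 = 38/74
  H: (9/74) * 4 = 36/74
  A: (17/74) * 2 = 34/74
  G: (12/74) * 3 = 36/74
Sum = (35 + 40 + 38 + 36 + 34 + 36)/74 = 219/74

L = 219/74 = 2.9595 bits/symbol


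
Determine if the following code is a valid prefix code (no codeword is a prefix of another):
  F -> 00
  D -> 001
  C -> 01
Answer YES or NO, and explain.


Checking each pair (does one codeword prefix another?):
  F='00' vs D='001': prefix -- VIOLATION

NO -- this is NOT a valid prefix code. F (00) is a prefix of D (001).


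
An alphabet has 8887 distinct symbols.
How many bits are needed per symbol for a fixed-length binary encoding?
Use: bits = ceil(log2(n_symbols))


log2(8887) = 13.1175
Bracket: 2^13 = 8192 < 8887 <= 2^14 = 16384
So ceil(log2(8887)) = 14

bits = ceil(log2(8887)) = ceil(13.1175) = 14 bits


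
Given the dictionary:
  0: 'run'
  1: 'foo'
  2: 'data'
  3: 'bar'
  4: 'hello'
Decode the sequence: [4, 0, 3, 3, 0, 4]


Look up each index in the dictionary:
  4 -> 'hello'
  0 -> 'run'
  3 -> 'bar'
  3 -> 'bar'
  0 -> 'run'
  4 -> 'hello'

Decoded: "hello run bar bar run hello"


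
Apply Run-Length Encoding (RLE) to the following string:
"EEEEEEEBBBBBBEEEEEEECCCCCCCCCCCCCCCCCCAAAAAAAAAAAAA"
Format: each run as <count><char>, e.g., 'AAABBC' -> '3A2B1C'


Scanning runs left to right:
  i=0: run of 'E' x 7 -> '7E'
  i=7: run of 'B' x 6 -> '6B'
  i=13: run of 'E' x 7 -> '7E'
  i=20: run of 'C' x 18 -> '18C'
  i=38: run of 'A' x 13 -> '13A'

RLE = 7E6B7E18C13A


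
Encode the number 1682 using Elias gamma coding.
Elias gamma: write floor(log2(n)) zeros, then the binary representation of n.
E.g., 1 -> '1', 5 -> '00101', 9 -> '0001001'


num_bits = floor(log2(1682)) + 1 = 11
leading_zeros = num_bits - 1 = 10
binary(1682) = 11010010010

Elias gamma(1682) = '0000000000' + '11010010010' = 000000000011010010010 (21 bits)


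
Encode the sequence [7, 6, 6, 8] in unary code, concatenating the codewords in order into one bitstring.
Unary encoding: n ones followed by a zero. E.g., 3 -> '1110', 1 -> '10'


Encode each number as n ones followed by a terminating 0:
  7 -> 11111110 (8 bits)
  6 -> 1111110 (7 bits)
  6 -> 1111110 (7 bits)
  8 -> 111111110 (9 bits)
Total length = 8 + 7 + 7 + 9 = 31 bits.

Unary([7, 6, 6, 8]) = 1111111011111101111110111111110 (31 bits)


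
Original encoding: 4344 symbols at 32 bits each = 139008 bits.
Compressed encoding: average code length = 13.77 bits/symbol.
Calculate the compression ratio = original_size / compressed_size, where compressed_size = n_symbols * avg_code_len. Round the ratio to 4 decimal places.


original_size = n_symbols * orig_bits = 4344 * 32 = 139008 bits
compressed_size = n_symbols * avg_code_len = 4344 * 13.77 = 59816.88 bits
ratio = original_size / compressed_size = 139008 / 59816.88 = 2.3239

Compression ratio = 2.3239


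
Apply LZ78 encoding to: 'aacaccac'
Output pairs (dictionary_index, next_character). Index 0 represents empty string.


LZ78 encoding steps:
Dictionary: {0: ''}
Step 1: w='' (idx 0), next='a' -> output (0, 'a'), add 'a' as idx 1
Step 2: w='a' (idx 1), next='c' -> output (1, 'c'), add 'ac' as idx 2
Step 3: w='ac' (idx 2), next='c' -> output (2, 'c'), add 'acc' as idx 3
Step 4: w='ac' (idx 2), end of input -> output (2, '')


Encoded: [(0, 'a'), (1, 'c'), (2, 'c'), (2, '')]


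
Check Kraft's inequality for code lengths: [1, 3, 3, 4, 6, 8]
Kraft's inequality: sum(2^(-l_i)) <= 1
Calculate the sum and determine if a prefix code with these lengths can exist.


Sum = 2^(-1) + 2^(-3) + 2^(-3) + 2^(-4) + 2^(-6) + 2^(-8)
    = 0.5 + 0.125 + 0.125 + 0.0625 + 0.015625 + 0.00390625
    = 213/256 = 0.83203125
Since 0.83203125 <= 1, Kraft's inequality IS satisfied.
A prefix code with these lengths CAN exist.

Kraft sum = 0.83203125. Satisfied.


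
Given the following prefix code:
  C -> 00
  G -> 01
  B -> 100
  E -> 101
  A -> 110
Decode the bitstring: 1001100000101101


Decoding step by step:
Bits 100 -> B
Bits 110 -> A
Bits 00 -> C
Bits 00 -> C
Bits 101 -> E
Bits 101 -> E


Decoded message: BACCEE


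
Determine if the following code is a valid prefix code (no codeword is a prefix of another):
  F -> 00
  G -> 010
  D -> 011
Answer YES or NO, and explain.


Checking each pair (does one codeword prefix another?):
  F='00' vs G='010': no prefix
  F='00' vs D='011': no prefix
  G='010' vs F='00': no prefix
  G='010' vs D='011': no prefix
  D='011' vs F='00': no prefix
  D='011' vs G='010': no prefix
No violation found over all pairs.

YES -- this is a valid prefix code. No codeword is a prefix of any other codeword.


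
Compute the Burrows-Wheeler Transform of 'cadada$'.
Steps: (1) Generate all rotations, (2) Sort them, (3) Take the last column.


Rotations (sorted):
  0: $cadada -> last char: a
  1: a$cadad -> last char: d
  2: ada$cad -> last char: d
  3: adada$c -> last char: c
  4: cadada$ -> last char: $
  5: da$cada -> last char: a
  6: dada$ca -> last char: a


BWT = addc$aa


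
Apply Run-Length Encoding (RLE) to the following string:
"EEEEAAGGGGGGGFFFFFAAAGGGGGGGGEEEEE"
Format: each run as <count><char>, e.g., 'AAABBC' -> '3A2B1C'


Scanning runs left to right:
  i=0: run of 'E' x 4 -> '4E'
  i=4: run of 'A' x 2 -> '2A'
  i=6: run of 'G' x 7 -> '7G'
  i=13: run of 'F' x 5 -> '5F'
  i=18: run of 'A' x 3 -> '3A'
  i=21: run of 'G' x 8 -> '8G'
  i=29: run of 'E' x 5 -> '5E'

RLE = 4E2A7G5F3A8G5E


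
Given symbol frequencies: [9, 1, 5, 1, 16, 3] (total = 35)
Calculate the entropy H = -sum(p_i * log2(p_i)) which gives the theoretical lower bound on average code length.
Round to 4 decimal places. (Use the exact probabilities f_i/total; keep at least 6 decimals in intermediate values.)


Per-symbol terms -p_i * log2(p_i) with p_i = f_i/35:
  p = 9/35 = 0.257143: log2(p) = -1.959358, -p*log2(p) = 0.503835
  p = 1/35 = 0.028571: log2(p) = -5.129283, -p*log2(p) = 0.146551
  p = 5/35 = 0.142857: log2(p) = -2.807355, -p*log2(p) = 0.401051
  p = 1/35 = 0.028571: log2(p) = -5.129283, -p*log2(p) = 0.146551
  p = 16/35 = 0.457143: log2(p) = -1.129283, -p*log2(p) = 0.516244
  p = 3/35 = 0.085714: log2(p) = -3.544321, -p*log2(p) = 0.303799
H = 0.503835 + 0.146551 + 0.401051 + 0.146551 + 0.516244 + 0.303799 = 2.018031

H = 2.018 bits/symbol


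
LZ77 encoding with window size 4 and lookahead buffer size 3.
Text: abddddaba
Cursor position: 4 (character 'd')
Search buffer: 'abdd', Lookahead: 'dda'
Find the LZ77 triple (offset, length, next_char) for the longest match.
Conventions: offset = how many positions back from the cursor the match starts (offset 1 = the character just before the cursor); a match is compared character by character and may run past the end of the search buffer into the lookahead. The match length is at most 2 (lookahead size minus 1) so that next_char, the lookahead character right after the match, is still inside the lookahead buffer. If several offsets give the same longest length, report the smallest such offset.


Try each offset into the search buffer:
  offset=1 (pos 3, char 'd'): match length 2
  offset=2 (pos 2, char 'd'): match length 2
  offset=3 (pos 1, char 'b'): match length 0
  offset=4 (pos 0, char 'a'): match length 0
Longest match has length 2, found at offsets 1, 2; take the smallest, offset 1.
next_char = character at position 4 + 2 = 6 -> 'a'

Best match: offset=1, length=2 (matching 'dd' starting at position 3)
LZ77 triple: (1, 2, 'a')


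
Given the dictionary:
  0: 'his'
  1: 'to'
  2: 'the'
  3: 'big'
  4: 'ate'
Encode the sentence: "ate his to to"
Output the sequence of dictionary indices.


Look up each word in the dictionary:
  'ate' -> 4
  'his' -> 0
  'to' -> 1
  'to' -> 1

Encoded: [4, 0, 1, 1]


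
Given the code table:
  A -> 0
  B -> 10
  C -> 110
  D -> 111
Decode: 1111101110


Decoding:
111 -> D
110 -> C
111 -> D
0 -> A


Result: DCDA


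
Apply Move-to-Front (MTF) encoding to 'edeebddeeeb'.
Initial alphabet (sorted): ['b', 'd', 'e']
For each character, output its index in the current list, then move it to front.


MTF encoding:
'e': index 2 in ['b', 'd', 'e'] -> ['e', 'b', 'd']
'd': index 2 in ['e', 'b', 'd'] -> ['d', 'e', 'b']
'e': index 1 in ['d', 'e', 'b'] -> ['e', 'd', 'b']
'e': index 0 in ['e', 'd', 'b'] -> ['e', 'd', 'b']
'b': index 2 in ['e', 'd', 'b'] -> ['b', 'e', 'd']
'd': index 2 in ['b', 'e', 'd'] -> ['d', 'b', 'e']
'd': index 0 in ['d', 'b', 'e'] -> ['d', 'b', 'e']
'e': index 2 in ['d', 'b', 'e'] -> ['e', 'd', 'b']
'e': index 0 in ['e', 'd', 'b'] -> ['e', 'd', 'b']
'e': index 0 in ['e', 'd', 'b'] -> ['e', 'd', 'b']
'b': index 2 in ['e', 'd', 'b'] -> ['b', 'e', 'd']


Output: [2, 2, 1, 0, 2, 2, 0, 2, 0, 0, 2]


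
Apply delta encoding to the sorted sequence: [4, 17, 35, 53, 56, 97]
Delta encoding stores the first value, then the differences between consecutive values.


First value: 4
Deltas:
  17 - 4 = 13
  35 - 17 = 18
  53 - 35 = 18
  56 - 53 = 3
  97 - 56 = 41


Delta encoded: [4, 13, 18, 18, 3, 41]


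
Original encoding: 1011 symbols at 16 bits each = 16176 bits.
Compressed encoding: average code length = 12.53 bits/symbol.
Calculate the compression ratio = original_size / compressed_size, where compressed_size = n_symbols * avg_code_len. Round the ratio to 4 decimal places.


original_size = n_symbols * orig_bits = 1011 * 16 = 16176 bits
compressed_size = n_symbols * avg_code_len = 1011 * 12.53 = 12667.83 bits
ratio = original_size / compressed_size = 16176 / 12667.83 = 1.2769

Compression ratio = 1.2769


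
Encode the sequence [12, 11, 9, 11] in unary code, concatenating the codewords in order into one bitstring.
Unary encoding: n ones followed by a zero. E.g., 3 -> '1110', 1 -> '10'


Encode each number as n ones followed by a terminating 0:
  12 -> 1111111111110 (13 bits)
  11 -> 111111111110 (12 bits)
  9 -> 1111111110 (10 bits)
  11 -> 111111111110 (12 bits)
Total length = 13 + 12 + 10 + 12 = 47 bits.

Unary([12, 11, 9, 11]) = 11111111111101111111111101111111110111111111110 (47 bits)


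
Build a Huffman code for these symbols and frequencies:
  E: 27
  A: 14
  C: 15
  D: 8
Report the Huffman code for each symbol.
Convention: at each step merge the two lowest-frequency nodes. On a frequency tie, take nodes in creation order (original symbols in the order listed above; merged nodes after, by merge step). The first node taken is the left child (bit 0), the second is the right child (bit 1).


Huffman tree construction:
Step 1: Merge D(8) + A(14) = 22
Step 2: Merge C(15) + (D+A)(22) = 37
Step 3: Merge E(27) + (C+(D+A))(37) = 64
Read each symbol's code off the tree from the root (left child = 0, right child = 1).

Codes:
  E: 0 (length 1)
  A: 111 (length 3)
  C: 10 (length 2)
  D: 110 (length 3)
Average code length: 123/64 = 1.9219 bits/symbol


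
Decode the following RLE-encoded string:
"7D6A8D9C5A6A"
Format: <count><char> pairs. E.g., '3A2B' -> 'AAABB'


Expanding each <count><char> pair:
  7D -> 'DDDDDDD'
  6A -> 'AAAAAA'
  8D -> 'DDDDDDDD'
  9C -> 'CCCCCCCCC'
  5A -> 'AAAAA'
  6A -> 'AAAAAA'

Decoded = DDDDDDDAAAAAADDDDDDDDCCCCCCCCCAAAAAAAAAAA


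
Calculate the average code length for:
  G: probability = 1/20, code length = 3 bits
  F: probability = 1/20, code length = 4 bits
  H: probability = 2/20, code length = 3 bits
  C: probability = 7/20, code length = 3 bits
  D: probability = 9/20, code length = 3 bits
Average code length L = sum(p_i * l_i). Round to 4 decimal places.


Weighted contributions p_i * l_i:
  G: (1/20) * 3 = 3/20
  F: (1/20) * 4 = 4/20
  H: (2/20) * 3 = 6/20
  C: (7/20) * 3 = 21/20
  D: (9/20) * 3 = 27/20
Sum = (3 + 4 + 6 + 21 + 27)/20 = 61/20

L = 61/20 = 3.0500 bits/symbol


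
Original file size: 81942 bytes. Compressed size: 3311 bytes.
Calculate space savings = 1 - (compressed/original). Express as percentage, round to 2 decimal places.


ratio = compressed/original = 3311/81942 = 0.040407
savings = 1 - ratio = 1 - 0.040407 = 0.959593
as a percentage: 0.959593 * 100 = 95.96%

Space savings = 1 - 3311/81942 = 95.96%


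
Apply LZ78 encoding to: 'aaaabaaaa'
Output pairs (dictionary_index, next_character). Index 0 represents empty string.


LZ78 encoding steps:
Dictionary: {0: ''}
Step 1: w='' (idx 0), next='a' -> output (0, 'a'), add 'a' as idx 1
Step 2: w='a' (idx 1), next='a' -> output (1, 'a'), add 'aa' as idx 2
Step 3: w='a' (idx 1), next='b' -> output (1, 'b'), add 'ab' as idx 3
Step 4: w='aa' (idx 2), next='a' -> output (2, 'a'), add 'aaa' as idx 4
Step 5: w='a' (idx 1), end of input -> output (1, '')


Encoded: [(0, 'a'), (1, 'a'), (1, 'b'), (2, 'a'), (1, '')]


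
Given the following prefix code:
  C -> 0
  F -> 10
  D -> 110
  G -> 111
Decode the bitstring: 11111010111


Decoding step by step:
Bits 111 -> G
Bits 110 -> D
Bits 10 -> F
Bits 111 -> G


Decoded message: GDFG


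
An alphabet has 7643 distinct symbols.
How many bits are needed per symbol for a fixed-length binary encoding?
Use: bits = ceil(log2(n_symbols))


log2(7643) = 12.8999
Bracket: 2^12 = 4096 < 7643 <= 2^13 = 8192
So ceil(log2(7643)) = 13

bits = ceil(log2(7643)) = ceil(12.8999) = 13 bits


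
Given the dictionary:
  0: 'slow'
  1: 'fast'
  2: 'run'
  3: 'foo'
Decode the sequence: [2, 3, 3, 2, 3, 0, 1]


Look up each index in the dictionary:
  2 -> 'run'
  3 -> 'foo'
  3 -> 'foo'
  2 -> 'run'
  3 -> 'foo'
  0 -> 'slow'
  1 -> 'fast'

Decoded: "run foo foo run foo slow fast"


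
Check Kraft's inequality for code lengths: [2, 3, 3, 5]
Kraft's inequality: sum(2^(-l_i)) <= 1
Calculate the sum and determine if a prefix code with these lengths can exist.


Sum = 2^(-2) + 2^(-3) + 2^(-3) + 2^(-5)
    = 0.25 + 0.125 + 0.125 + 0.03125
    = 17/32 = 0.53125
Since 0.53125 <= 1, Kraft's inequality IS satisfied.
A prefix code with these lengths CAN exist.

Kraft sum = 0.53125. Satisfied.


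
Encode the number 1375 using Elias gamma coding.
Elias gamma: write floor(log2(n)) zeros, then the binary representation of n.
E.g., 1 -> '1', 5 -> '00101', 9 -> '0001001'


num_bits = floor(log2(1375)) + 1 = 11
leading_zeros = num_bits - 1 = 10
binary(1375) = 10101011111

Elias gamma(1375) = '0000000000' + '10101011111' = 000000000010101011111 (21 bits)


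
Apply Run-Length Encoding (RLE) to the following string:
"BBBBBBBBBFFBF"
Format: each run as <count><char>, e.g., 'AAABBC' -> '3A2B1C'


Scanning runs left to right:
  i=0: run of 'B' x 9 -> '9B'
  i=9: run of 'F' x 2 -> '2F'
  i=11: run of 'B' x 1 -> '1B'
  i=12: run of 'F' x 1 -> '1F'

RLE = 9B2F1B1F


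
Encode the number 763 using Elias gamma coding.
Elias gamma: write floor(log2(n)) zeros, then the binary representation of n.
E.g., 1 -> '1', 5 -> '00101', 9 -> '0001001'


num_bits = floor(log2(763)) + 1 = 10
leading_zeros = num_bits - 1 = 9
binary(763) = 1011111011

Elias gamma(763) = '000000000' + '1011111011' = 0000000001011111011 (19 bits)


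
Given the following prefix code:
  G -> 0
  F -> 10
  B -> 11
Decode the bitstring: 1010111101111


Decoding step by step:
Bits 10 -> F
Bits 10 -> F
Bits 11 -> B
Bits 11 -> B
Bits 0 -> G
Bits 11 -> B
Bits 11 -> B


Decoded message: FFBBGBB


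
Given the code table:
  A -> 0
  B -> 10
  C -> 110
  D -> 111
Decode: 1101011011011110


Decoding:
110 -> C
10 -> B
110 -> C
110 -> C
111 -> D
10 -> B


Result: CBCCDB


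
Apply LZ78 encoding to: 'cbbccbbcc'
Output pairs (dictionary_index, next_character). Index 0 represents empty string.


LZ78 encoding steps:
Dictionary: {0: ''}
Step 1: w='' (idx 0), next='c' -> output (0, 'c'), add 'c' as idx 1
Step 2: w='' (idx 0), next='b' -> output (0, 'b'), add 'b' as idx 2
Step 3: w='b' (idx 2), next='c' -> output (2, 'c'), add 'bc' as idx 3
Step 4: w='c' (idx 1), next='b' -> output (1, 'b'), add 'cb' as idx 4
Step 5: w='bc' (idx 3), next='c' -> output (3, 'c'), add 'bcc' as idx 5


Encoded: [(0, 'c'), (0, 'b'), (2, 'c'), (1, 'b'), (3, 'c')]


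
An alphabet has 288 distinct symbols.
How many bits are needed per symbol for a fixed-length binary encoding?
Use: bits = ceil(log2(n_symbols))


log2(288) = 8.1699
Bracket: 2^8 = 256 < 288 <= 2^9 = 512
So ceil(log2(288)) = 9

bits = ceil(log2(288)) = ceil(8.1699) = 9 bits


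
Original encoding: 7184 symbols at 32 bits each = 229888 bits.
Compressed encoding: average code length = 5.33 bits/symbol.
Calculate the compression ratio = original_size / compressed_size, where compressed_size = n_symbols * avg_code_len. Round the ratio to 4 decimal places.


original_size = n_symbols * orig_bits = 7184 * 32 = 229888 bits
compressed_size = n_symbols * avg_code_len = 7184 * 5.33 = 38290.72 bits
ratio = original_size / compressed_size = 229888 / 38290.72 = 6.0038

Compression ratio = 6.0038


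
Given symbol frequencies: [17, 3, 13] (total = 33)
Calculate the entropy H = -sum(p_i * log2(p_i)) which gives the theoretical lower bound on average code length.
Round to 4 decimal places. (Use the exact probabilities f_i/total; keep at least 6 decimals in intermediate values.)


Per-symbol terms -p_i * log2(p_i) with p_i = f_i/33:
  p = 17/33 = 0.515152: log2(p) = -0.956931, -p*log2(p) = 0.492965
  p = 3/33 = 0.090909: log2(p) = -3.459432, -p*log2(p) = 0.314494
  p = 13/33 = 0.393939: log2(p) = -1.343954, -p*log2(p) = 0.529437
H = 0.492965 + 0.314494 + 0.529437 = 1.336896

H = 1.3369 bits/symbol


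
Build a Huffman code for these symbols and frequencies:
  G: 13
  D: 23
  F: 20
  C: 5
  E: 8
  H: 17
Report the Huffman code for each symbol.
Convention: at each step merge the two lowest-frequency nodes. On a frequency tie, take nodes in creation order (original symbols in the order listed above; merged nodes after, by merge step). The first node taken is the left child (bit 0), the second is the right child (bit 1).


Huffman tree construction:
Step 1: Merge C(5) + E(8) = 13
Step 2: Merge G(13) + (C+E)(13) = 26
Step 3: Merge H(17) + F(20) = 37
Step 4: Merge D(23) + (G+(C+E))(26) = 49
Step 5: Merge (H+F)(37) + (D+(G+(C+E)))(49) = 86
Read each symbol's code off the tree from the root (left child = 0, right child = 1).

Codes:
  G: 110 (length 3)
  D: 10 (length 2)
  F: 01 (length 2)
  C: 1110 (length 4)
  E: 1111 (length 4)
  H: 00 (length 2)
Average code length: 211/86 = 2.4535 bits/symbol


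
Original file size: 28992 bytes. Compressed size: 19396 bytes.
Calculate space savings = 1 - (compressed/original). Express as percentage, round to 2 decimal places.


ratio = compressed/original = 19396/28992 = 0.669012
savings = 1 - ratio = 1 - 0.669012 = 0.330988
as a percentage: 0.330988 * 100 = 33.1%

Space savings = 1 - 19396/28992 = 33.1%


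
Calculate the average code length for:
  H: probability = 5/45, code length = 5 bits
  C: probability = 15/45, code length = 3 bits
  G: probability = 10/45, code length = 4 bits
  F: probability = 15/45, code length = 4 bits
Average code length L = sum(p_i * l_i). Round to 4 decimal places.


Weighted contributions p_i * l_i:
  H: (5/45) * 5 = 25/45
  C: (15/45) * 3 = 45/45
  G: (10/45) * 4 = 40/45
  F: (15/45) * 4 = 60/45
Sum = (25 + 45 + 40 + 60)/45 = 170/45

L = 170/45 = 3.7778 bits/symbol


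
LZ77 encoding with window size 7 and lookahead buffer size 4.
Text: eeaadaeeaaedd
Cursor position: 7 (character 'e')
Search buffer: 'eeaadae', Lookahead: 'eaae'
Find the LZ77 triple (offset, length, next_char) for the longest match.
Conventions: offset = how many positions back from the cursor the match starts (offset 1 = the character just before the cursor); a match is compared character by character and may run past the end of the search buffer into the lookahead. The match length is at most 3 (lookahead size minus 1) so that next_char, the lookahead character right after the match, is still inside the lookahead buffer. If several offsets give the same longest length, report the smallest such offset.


Try each offset into the search buffer:
  offset=1 (pos 6, char 'e'): match length 1
  offset=2 (pos 5, char 'a'): match length 0
  offset=3 (pos 4, char 'd'): match length 0
  offset=4 (pos 3, char 'a'): match length 0
  offset=5 (pos 2, char 'a'): match length 0
  offset=6 (pos 1, char 'e'): match length 3
  offset=7 (pos 0, char 'e'): match length 1
Longest match has length 3 at offset 6.
next_char = character at position 7 + 3 = 10 -> 'e'

Best match: offset=6, length=3 (matching 'eaa' starting at position 1)
LZ77 triple: (6, 3, 'e')


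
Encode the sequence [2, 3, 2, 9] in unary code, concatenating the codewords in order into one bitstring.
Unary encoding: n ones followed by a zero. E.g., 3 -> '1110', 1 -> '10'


Encode each number as n ones followed by a terminating 0:
  2 -> 110 (3 bits)
  3 -> 1110 (4 bits)
  2 -> 110 (3 bits)
  9 -> 1111111110 (10 bits)
Total length = 3 + 4 + 3 + 10 = 20 bits.

Unary([2, 3, 2, 9]) = 11011101101111111110 (20 bits)


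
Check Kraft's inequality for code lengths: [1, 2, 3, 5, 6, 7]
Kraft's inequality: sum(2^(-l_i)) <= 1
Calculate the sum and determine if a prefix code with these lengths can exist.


Sum = 2^(-1) + 2^(-2) + 2^(-3) + 2^(-5) + 2^(-6) + 2^(-7)
    = 0.5 + 0.25 + 0.125 + 0.03125 + 0.015625 + 0.0078125
    = 119/128 = 0.9296875
Since 0.9296875 <= 1, Kraft's inequality IS satisfied.
A prefix code with these lengths CAN exist.

Kraft sum = 0.9296875. Satisfied.


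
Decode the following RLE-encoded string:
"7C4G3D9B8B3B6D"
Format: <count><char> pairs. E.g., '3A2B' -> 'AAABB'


Expanding each <count><char> pair:
  7C -> 'CCCCCCC'
  4G -> 'GGGG'
  3D -> 'DDD'
  9B -> 'BBBBBBBBB'
  8B -> 'BBBBBBBB'
  3B -> 'BBB'
  6D -> 'DDDDDD'

Decoded = CCCCCCCGGGGDDDBBBBBBBBBBBBBBBBBBBBDDDDDD


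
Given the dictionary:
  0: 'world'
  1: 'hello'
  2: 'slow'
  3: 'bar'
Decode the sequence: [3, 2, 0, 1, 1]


Look up each index in the dictionary:
  3 -> 'bar'
  2 -> 'slow'
  0 -> 'world'
  1 -> 'hello'
  1 -> 'hello'

Decoded: "bar slow world hello hello"


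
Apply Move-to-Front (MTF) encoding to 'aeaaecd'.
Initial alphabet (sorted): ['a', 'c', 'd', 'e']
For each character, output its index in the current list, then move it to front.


MTF encoding:
'a': index 0 in ['a', 'c', 'd', 'e'] -> ['a', 'c', 'd', 'e']
'e': index 3 in ['a', 'c', 'd', 'e'] -> ['e', 'a', 'c', 'd']
'a': index 1 in ['e', 'a', 'c', 'd'] -> ['a', 'e', 'c', 'd']
'a': index 0 in ['a', 'e', 'c', 'd'] -> ['a', 'e', 'c', 'd']
'e': index 1 in ['a', 'e', 'c', 'd'] -> ['e', 'a', 'c', 'd']
'c': index 2 in ['e', 'a', 'c', 'd'] -> ['c', 'e', 'a', 'd']
'd': index 3 in ['c', 'e', 'a', 'd'] -> ['d', 'c', 'e', 'a']


Output: [0, 3, 1, 0, 1, 2, 3]


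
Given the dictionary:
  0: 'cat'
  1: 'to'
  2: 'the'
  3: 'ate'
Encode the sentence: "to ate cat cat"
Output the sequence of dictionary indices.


Look up each word in the dictionary:
  'to' -> 1
  'ate' -> 3
  'cat' -> 0
  'cat' -> 0

Encoded: [1, 3, 0, 0]


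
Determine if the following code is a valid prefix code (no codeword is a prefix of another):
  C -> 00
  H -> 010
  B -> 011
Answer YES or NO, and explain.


Checking each pair (does one codeword prefix another?):
  C='00' vs H='010': no prefix
  C='00' vs B='011': no prefix
  H='010' vs C='00': no prefix
  H='010' vs B='011': no prefix
  B='011' vs C='00': no prefix
  B='011' vs H='010': no prefix
No violation found over all pairs.

YES -- this is a valid prefix code. No codeword is a prefix of any other codeword.


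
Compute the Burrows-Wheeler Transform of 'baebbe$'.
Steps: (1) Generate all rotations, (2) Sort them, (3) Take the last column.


Rotations (sorted):
  0: $baebbe -> last char: e
  1: aebbe$b -> last char: b
  2: baebbe$ -> last char: $
  3: bbe$bae -> last char: e
  4: be$baeb -> last char: b
  5: e$baebb -> last char: b
  6: ebbe$ba -> last char: a


BWT = eb$ebba


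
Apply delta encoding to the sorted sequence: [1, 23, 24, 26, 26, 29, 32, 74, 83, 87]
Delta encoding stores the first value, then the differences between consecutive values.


First value: 1
Deltas:
  23 - 1 = 22
  24 - 23 = 1
  26 - 24 = 2
  26 - 26 = 0
  29 - 26 = 3
  32 - 29 = 3
  74 - 32 = 42
  83 - 74 = 9
  87 - 83 = 4


Delta encoded: [1, 22, 1, 2, 0, 3, 3, 42, 9, 4]


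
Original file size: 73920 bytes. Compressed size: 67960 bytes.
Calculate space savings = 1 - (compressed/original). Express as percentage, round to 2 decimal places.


ratio = compressed/original = 67960/73920 = 0.919372
savings = 1 - ratio = 1 - 0.919372 = 0.080628
as a percentage: 0.080628 * 100 = 8.06%

Space savings = 1 - 67960/73920 = 8.06%


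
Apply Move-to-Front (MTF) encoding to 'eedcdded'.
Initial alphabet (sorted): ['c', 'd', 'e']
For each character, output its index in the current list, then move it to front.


MTF encoding:
'e': index 2 in ['c', 'd', 'e'] -> ['e', 'c', 'd']
'e': index 0 in ['e', 'c', 'd'] -> ['e', 'c', 'd']
'd': index 2 in ['e', 'c', 'd'] -> ['d', 'e', 'c']
'c': index 2 in ['d', 'e', 'c'] -> ['c', 'd', 'e']
'd': index 1 in ['c', 'd', 'e'] -> ['d', 'c', 'e']
'd': index 0 in ['d', 'c', 'e'] -> ['d', 'c', 'e']
'e': index 2 in ['d', 'c', 'e'] -> ['e', 'd', 'c']
'd': index 1 in ['e', 'd', 'c'] -> ['d', 'e', 'c']


Output: [2, 0, 2, 2, 1, 0, 2, 1]


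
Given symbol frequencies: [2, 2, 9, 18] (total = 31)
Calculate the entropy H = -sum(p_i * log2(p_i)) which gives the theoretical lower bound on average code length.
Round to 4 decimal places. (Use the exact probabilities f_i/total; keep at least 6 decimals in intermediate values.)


Per-symbol terms -p_i * log2(p_i) with p_i = f_i/31:
  p = 2/31 = 0.064516: log2(p) = -3.954196, -p*log2(p) = 0.255109
  p = 2/31 = 0.064516: log2(p) = -3.954196, -p*log2(p) = 0.255109
  p = 9/31 = 0.290323: log2(p) = -1.784271, -p*log2(p) = 0.518014
  p = 18/31 = 0.580645: log2(p) = -0.784271, -p*log2(p) = 0.455383
H = 0.255109 + 0.255109 + 0.518014 + 0.455383 = 1.483615

H = 1.4836 bits/symbol


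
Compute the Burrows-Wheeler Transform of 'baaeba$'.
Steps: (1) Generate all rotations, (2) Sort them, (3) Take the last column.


Rotations (sorted):
  0: $baaeba -> last char: a
  1: a$baaeb -> last char: b
  2: aaeba$b -> last char: b
  3: aeba$ba -> last char: a
  4: ba$baae -> last char: e
  5: baaeba$ -> last char: $
  6: eba$baa -> last char: a


BWT = abbae$a


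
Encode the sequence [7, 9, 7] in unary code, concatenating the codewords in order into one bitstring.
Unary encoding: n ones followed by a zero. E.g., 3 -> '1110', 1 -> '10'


Encode each number as n ones followed by a terminating 0:
  7 -> 11111110 (8 bits)
  9 -> 1111111110 (10 bits)
  7 -> 11111110 (8 bits)
Total length = 8 + 10 + 8 = 26 bits.

Unary([7, 9, 7]) = 11111110111111111011111110 (26 bits)


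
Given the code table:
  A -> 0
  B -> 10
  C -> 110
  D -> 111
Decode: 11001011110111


Decoding:
110 -> C
0 -> A
10 -> B
111 -> D
10 -> B
111 -> D


Result: CABDBD


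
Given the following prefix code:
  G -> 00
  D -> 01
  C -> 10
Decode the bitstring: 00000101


Decoding step by step:
Bits 00 -> G
Bits 00 -> G
Bits 01 -> D
Bits 01 -> D


Decoded message: GGDD


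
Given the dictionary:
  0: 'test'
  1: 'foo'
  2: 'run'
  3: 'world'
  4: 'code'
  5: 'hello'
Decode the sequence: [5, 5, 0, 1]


Look up each index in the dictionary:
  5 -> 'hello'
  5 -> 'hello'
  0 -> 'test'
  1 -> 'foo'

Decoded: "hello hello test foo"


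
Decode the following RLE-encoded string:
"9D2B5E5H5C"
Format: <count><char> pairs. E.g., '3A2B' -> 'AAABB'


Expanding each <count><char> pair:
  9D -> 'DDDDDDDDD'
  2B -> 'BB'
  5E -> 'EEEEE'
  5H -> 'HHHHH'
  5C -> 'CCCCC'

Decoded = DDDDDDDDDBBEEEEEHHHHHCCCCC


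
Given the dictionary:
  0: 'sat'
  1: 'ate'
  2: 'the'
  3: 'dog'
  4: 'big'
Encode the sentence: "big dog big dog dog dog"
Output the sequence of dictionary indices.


Look up each word in the dictionary:
  'big' -> 4
  'dog' -> 3
  'big' -> 4
  'dog' -> 3
  'dog' -> 3
  'dog' -> 3

Encoded: [4, 3, 4, 3, 3, 3]


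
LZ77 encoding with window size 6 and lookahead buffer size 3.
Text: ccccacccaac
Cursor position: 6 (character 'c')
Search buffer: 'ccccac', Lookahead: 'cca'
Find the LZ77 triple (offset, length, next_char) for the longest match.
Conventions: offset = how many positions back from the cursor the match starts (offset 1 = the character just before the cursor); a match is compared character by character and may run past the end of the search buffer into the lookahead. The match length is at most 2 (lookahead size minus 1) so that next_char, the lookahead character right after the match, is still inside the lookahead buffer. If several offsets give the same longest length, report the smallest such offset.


Try each offset into the search buffer:
  offset=1 (pos 5, char 'c'): match length 2
  offset=2 (pos 4, char 'a'): match length 0
  offset=3 (pos 3, char 'c'): match length 1
  offset=4 (pos 2, char 'c'): match length 2
  offset=5 (pos 1, char 'c'): match length 2
  offset=6 (pos 0, char 'c'): match length 2
Longest match has length 2, found at offsets 1, 4, 5, 6; take the smallest, offset 1.
next_char = character at position 6 + 2 = 8 -> 'a'

Best match: offset=1, length=2 (matching 'cc' starting at position 5)
LZ77 triple: (1, 2, 'a')


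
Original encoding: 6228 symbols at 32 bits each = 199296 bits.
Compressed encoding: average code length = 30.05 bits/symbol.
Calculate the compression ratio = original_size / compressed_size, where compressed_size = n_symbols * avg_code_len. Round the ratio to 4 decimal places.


original_size = n_symbols * orig_bits = 6228 * 32 = 199296 bits
compressed_size = n_symbols * avg_code_len = 6228 * 30.05 = 187151.4 bits
ratio = original_size / compressed_size = 199296 / 187151.4 = 1.0649

Compression ratio = 1.0649


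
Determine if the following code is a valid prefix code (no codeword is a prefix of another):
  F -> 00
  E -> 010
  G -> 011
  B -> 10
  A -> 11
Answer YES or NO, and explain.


Checking each pair (does one codeword prefix another?):
  F='00' vs E='010': no prefix
  F='00' vs G='011': no prefix
  F='00' vs B='10': no prefix
  F='00' vs A='11': no prefix
  E='010' vs F='00': no prefix
  E='010' vs G='011': no prefix
  E='010' vs B='10': no prefix
  E='010' vs A='11': no prefix
  G='011' vs F='00': no prefix
  G='011' vs E='010': no prefix
  G='011' vs B='10': no prefix
  G='011' vs A='11': no prefix
  B='10' vs F='00': no prefix
  B='10' vs E='010': no prefix
  B='10' vs G='011': no prefix
  B='10' vs A='11': no prefix
  A='11' vs F='00': no prefix
  A='11' vs E='010': no prefix
  A='11' vs G='011': no prefix
  A='11' vs B='10': no prefix
No violation found over all pairs.

YES -- this is a valid prefix code. No codeword is a prefix of any other codeword.


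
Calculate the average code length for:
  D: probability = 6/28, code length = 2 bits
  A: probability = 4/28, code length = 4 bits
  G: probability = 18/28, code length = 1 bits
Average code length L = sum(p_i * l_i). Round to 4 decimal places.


Weighted contributions p_i * l_i:
  D: (6/28) * 2 = 12/28
  A: (4/28) * 4 = 16/28
  G: (18/28) * 1 = 18/28
Sum = (12 + 16 + 18)/28 = 46/28

L = 46/28 = 1.6429 bits/symbol


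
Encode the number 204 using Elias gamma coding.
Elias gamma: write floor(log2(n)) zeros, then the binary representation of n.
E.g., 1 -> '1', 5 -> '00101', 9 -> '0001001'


num_bits = floor(log2(204)) + 1 = 8
leading_zeros = num_bits - 1 = 7
binary(204) = 11001100

Elias gamma(204) = '0000000' + '11001100' = 000000011001100 (15 bits)


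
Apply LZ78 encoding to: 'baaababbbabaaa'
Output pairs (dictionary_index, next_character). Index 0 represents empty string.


LZ78 encoding steps:
Dictionary: {0: ''}
Step 1: w='' (idx 0), next='b' -> output (0, 'b'), add 'b' as idx 1
Step 2: w='' (idx 0), next='a' -> output (0, 'a'), add 'a' as idx 2
Step 3: w='a' (idx 2), next='a' -> output (2, 'a'), add 'aa' as idx 3
Step 4: w='b' (idx 1), next='a' -> output (1, 'a'), add 'ba' as idx 4
Step 5: w='b' (idx 1), next='b' -> output (1, 'b'), add 'bb' as idx 5
Step 6: w='ba' (idx 4), next='b' -> output (4, 'b'), add 'bab' as idx 6
Step 7: w='aa' (idx 3), next='a' -> output (3, 'a'), add 'aaa' as idx 7


Encoded: [(0, 'b'), (0, 'a'), (2, 'a'), (1, 'a'), (1, 'b'), (4, 'b'), (3, 'a')]


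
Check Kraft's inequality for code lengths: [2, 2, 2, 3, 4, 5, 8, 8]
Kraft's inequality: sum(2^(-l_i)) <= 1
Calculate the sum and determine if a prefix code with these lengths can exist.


Sum = 2^(-2) + 2^(-2) + 2^(-2) + 2^(-3) + 2^(-4) + 2^(-5) + 2^(-8) + 2^(-8)
    = 0.25 + 0.25 + 0.25 + 0.125 + 0.0625 + 0.03125 + 0.00390625 + 0.00390625
    = 250/256 = 0.9765625
Since 0.9765625 <= 1, Kraft's inequality IS satisfied.
A prefix code with these lengths CAN exist.

Kraft sum = 0.9765625. Satisfied.


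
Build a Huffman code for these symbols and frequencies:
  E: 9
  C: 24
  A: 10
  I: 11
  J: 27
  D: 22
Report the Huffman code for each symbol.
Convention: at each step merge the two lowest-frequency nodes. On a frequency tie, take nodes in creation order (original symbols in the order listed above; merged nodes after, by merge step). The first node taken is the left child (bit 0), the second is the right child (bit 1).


Huffman tree construction:
Step 1: Merge E(9) + A(10) = 19
Step 2: Merge I(11) + (E+A)(19) = 30
Step 3: Merge D(22) + C(24) = 46
Step 4: Merge J(27) + (I+(E+A))(30) = 57
Step 5: Merge (D+C)(46) + (J+(I+(E+A)))(57) = 103
Read each symbol's code off the tree from the root (left child = 0, right child = 1).

Codes:
  E: 1110 (length 4)
  C: 01 (length 2)
  A: 1111 (length 4)
  I: 110 (length 3)
  J: 10 (length 2)
  D: 00 (length 2)
Average code length: 255/103 = 2.4757 bits/symbol


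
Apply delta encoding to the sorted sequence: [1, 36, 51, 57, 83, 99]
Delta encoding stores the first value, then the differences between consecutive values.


First value: 1
Deltas:
  36 - 1 = 35
  51 - 36 = 15
  57 - 51 = 6
  83 - 57 = 26
  99 - 83 = 16


Delta encoded: [1, 35, 15, 6, 26, 16]


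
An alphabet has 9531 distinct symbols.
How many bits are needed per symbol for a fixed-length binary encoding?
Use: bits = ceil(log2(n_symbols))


log2(9531) = 13.2184
Bracket: 2^13 = 8192 < 9531 <= 2^14 = 16384
So ceil(log2(9531)) = 14

bits = ceil(log2(9531)) = ceil(13.2184) = 14 bits


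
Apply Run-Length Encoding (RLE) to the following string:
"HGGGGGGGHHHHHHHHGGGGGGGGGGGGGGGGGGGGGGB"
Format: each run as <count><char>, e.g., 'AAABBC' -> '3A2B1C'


Scanning runs left to right:
  i=0: run of 'H' x 1 -> '1H'
  i=1: run of 'G' x 7 -> '7G'
  i=8: run of 'H' x 8 -> '8H'
  i=16: run of 'G' x 22 -> '22G'
  i=38: run of 'B' x 1 -> '1B'

RLE = 1H7G8H22G1B


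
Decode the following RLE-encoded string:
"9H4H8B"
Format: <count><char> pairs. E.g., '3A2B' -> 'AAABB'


Expanding each <count><char> pair:
  9H -> 'HHHHHHHHH'
  4H -> 'HHHH'
  8B -> 'BBBBBBBB'

Decoded = HHHHHHHHHHHHHBBBBBBBB


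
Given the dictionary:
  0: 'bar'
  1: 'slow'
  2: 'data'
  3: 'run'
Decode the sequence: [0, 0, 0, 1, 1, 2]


Look up each index in the dictionary:
  0 -> 'bar'
  0 -> 'bar'
  0 -> 'bar'
  1 -> 'slow'
  1 -> 'slow'
  2 -> 'data'

Decoded: "bar bar bar slow slow data"


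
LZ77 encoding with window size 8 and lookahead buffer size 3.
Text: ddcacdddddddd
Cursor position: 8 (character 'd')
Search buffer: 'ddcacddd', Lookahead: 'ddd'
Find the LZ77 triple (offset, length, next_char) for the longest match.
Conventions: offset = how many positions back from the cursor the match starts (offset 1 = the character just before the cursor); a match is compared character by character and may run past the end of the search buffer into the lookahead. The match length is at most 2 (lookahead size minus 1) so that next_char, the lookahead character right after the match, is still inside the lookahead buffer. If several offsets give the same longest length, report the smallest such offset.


Try each offset into the search buffer:
  offset=1 (pos 7, char 'd'): match length 2
  offset=2 (pos 6, char 'd'): match length 2
  offset=3 (pos 5, char 'd'): match length 2
  offset=4 (pos 4, char 'c'): match length 0
  offset=5 (pos 3, char 'a'): match length 0
  offset=6 (pos 2, char 'c'): match length 0
  offset=7 (pos 1, char 'd'): match length 1
  offset=8 (pos 0, char 'd'): match length 2
Longest match has length 2, found at offsets 1, 2, 3, 8; take the smallest, offset 1.
next_char = character at position 8 + 2 = 10 -> 'd'

Best match: offset=1, length=2 (matching 'dd' starting at position 7)
LZ77 triple: (1, 2, 'd')
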